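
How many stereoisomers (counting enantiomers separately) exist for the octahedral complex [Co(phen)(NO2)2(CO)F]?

6

In an octahedral complex each vertex has one trans partner and four cis neighbours.
Each phen is bidentate and must span two cis positions.
Systematic placement gives 4 geometric isomers: NO2 cis (3 arrangements, 2 chiral); NO2 trans.
Of these, 2 lack any improper symmetry element and so occur as enantiomeric pairs, giving 4 + 2 = 6 stereoisomers in total.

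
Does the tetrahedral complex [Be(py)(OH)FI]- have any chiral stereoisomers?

All four vertices of a tetrahedron are equivalent and mutually adjacent, so cis/trans isomerism cannot arise.
Only one geometric arrangement is possible; it has no improper symmetry element, so it exists as a pair of enantiomers (2 stereoisomers).

yes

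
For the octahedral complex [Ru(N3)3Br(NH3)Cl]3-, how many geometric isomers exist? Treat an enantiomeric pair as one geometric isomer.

An octahedron has six vertices in three trans pairs; every non-trans pair is cis.
There are 4 geometric isomers: N3 mer (3 arrangements); N3 fac (chiral).

4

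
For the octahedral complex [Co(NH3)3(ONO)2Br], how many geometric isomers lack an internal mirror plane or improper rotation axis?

In an octahedral complex each vertex has one trans partner and four cis neighbours.
Systematic placement gives 3 geometric isomers: NH3 mer, ONO trans; NH3 fac, ONO cis; NH3 mer, ONO cis.
Each arrangement has an internal mirror plane or centre of symmetry, so none is chiral.

0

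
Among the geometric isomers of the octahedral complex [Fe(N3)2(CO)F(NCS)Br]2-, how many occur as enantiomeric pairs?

In an octahedral complex each vertex has one trans partner and four cis neighbours.
Placing the ligands in turn and identifying arrangements related by rotation or reflection leaves 9 distinct geometric isomers.
Of these, 6 lack any improper symmetry element and so occur as enantiomeric pairs, giving 9 + 6 = 15 stereoisomers in total.

6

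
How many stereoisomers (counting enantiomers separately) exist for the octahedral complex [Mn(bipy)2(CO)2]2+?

An octahedron has six vertices in three trans pairs; every non-trans pair is cis.
Each bipy is bidentate and must span two cis positions.
Systematic placement gives 2 geometric isomers: CO trans; CO cis (chiral).
One of these lacks any improper symmetry element and so occurs as an enantiomeric pair, giving 2 + 1 = 3 stereoisomers in total.

3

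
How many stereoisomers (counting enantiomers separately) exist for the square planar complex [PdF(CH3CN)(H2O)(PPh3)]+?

A square has two trans pairs of vertices; adjacent vertices are cis.
The distinct arrangements are (3 in all): (CH3CN/H2O trans, F/PPh3 trans); (CH3CN/PPh3 trans, F/H2O trans); (CH3CN/F trans, H2O/PPh3 trans).
Each arrangement has an internal mirror plane or centre of symmetry, so none is chiral.

3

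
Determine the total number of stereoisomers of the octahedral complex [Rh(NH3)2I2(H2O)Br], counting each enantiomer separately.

In an octahedral complex each vertex has one trans partner and four cis neighbours.
There are 6 geometric isomers: NH3 trans, I trans; NH3 cis, I cis (3 arrangements, 2 chiral); NH3 trans, I cis; NH3 cis, I trans.
Of these, 2 lack any improper symmetry element and so occur as enantiomeric pairs, giving 6 + 2 = 8 stereoisomers in total.

8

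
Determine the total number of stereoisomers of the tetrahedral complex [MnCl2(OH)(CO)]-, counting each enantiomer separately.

All four vertices of a tetrahedron are equivalent and mutually adjacent, so cis/trans isomerism cannot arise.
Only one geometric arrangement is possible.

1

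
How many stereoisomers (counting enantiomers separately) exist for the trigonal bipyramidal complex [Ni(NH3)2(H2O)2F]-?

In a trigonal bipyramid the two axial positions differ from the three equatorial ones.
Systematic enumeration (placing each ligand type in turn and discarding arrangements equivalent by rotation or reflection) gives 5 geometric isomers.
One of these lacks any improper symmetry element and so occurs as an enantiomeric pair, giving 5 + 1 = 6 stereoisomers in total.

6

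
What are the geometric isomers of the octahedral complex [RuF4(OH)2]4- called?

cis and trans

In an octahedral complex each vertex has one trans partner and four cis neighbours.
Working through the distinct placements yields 2 geometric isomers: OH trans; OH cis.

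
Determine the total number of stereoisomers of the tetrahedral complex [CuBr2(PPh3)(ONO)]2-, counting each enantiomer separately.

1

All four vertices of a tetrahedron are equivalent and mutually adjacent, so cis/trans isomerism cannot arise.
Only one geometric arrangement is possible.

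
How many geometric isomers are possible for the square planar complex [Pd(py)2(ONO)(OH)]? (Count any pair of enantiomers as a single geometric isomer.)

Systematic placement gives 2 geometric isomers: py cis; py trans.

2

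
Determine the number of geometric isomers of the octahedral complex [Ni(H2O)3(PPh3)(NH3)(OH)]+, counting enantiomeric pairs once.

4

In an octahedral complex each vertex has one trans partner and four cis neighbours.
The distinct arrangements are (4 in all): H2O mer (3 arrangements); H2O fac (chiral).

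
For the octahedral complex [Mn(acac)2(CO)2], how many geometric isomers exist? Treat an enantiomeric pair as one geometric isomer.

An octahedron has six vertices in three trans pairs; every non-trans pair is cis.
Each acac is bidentate and must span two cis positions.
The distinct arrangements are (2 in all): CO trans; CO cis (chiral).

2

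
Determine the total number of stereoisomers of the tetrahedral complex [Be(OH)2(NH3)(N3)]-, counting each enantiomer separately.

1

Only one geometric arrangement is possible.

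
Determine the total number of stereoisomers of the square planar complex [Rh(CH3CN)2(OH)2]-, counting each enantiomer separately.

2

In a square planar complex each vertex has one trans partner and two cis neighbours.
The distinct arrangements are (2 in all): CH3CN cis; CH3CN trans.
Each arrangement has an internal mirror plane or centre of symmetry, so none is chiral.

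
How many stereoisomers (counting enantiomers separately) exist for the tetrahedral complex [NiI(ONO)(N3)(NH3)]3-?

2

Only one geometric arrangement is possible; it has no improper symmetry element, so it exists as a pair of enantiomers (2 stereoisomers).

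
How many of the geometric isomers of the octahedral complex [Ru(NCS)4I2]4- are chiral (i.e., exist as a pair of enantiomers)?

0

The six octahedral sites form three mutually perpendicular trans pairs.
Working through the distinct placements yields 2 geometric isomers: I trans; I cis.
Each arrangement has an internal mirror plane or centre of symmetry, so none is chiral.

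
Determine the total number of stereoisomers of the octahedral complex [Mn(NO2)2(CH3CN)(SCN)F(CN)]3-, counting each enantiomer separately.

15

The six octahedral sites form three mutually perpendicular trans pairs.
Systematic enumeration (placing each ligand type in turn and discarding arrangements equivalent by rotation or reflection) gives 9 geometric isomers.
Of these, 6 lack any improper symmetry element and so occur as enantiomeric pairs, giving 9 + 6 = 15 stereoisomers in total.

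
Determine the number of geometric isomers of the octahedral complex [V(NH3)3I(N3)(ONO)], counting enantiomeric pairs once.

The six octahedral sites form three mutually perpendicular trans pairs.
Systematic placement gives 4 geometric isomers: NH3 mer (3 arrangements); NH3 fac (chiral).

4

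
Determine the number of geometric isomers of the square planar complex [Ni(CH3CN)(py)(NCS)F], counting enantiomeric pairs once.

A square has two trans pairs of vertices; adjacent vertices are cis.
Working through the distinct placements yields 3 geometric isomers: (CH3CN/NCS trans, F/py trans); (CH3CN/py trans, F/NCS trans); (CH3CN/F trans, NCS/py trans).

3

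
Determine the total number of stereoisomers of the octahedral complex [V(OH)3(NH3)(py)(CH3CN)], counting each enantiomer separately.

5

An octahedron has six vertices in three trans pairs; every non-trans pair is cis.
The distinct arrangements are (4 in all): OH mer (3 arrangements); OH fac (chiral).
One of these lacks any improper symmetry element and so occurs as an enantiomeric pair, giving 4 + 1 = 5 stereoisomers in total.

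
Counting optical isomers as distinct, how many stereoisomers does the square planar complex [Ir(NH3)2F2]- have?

2

In a square planar complex each vertex has one trans partner and two cis neighbours.
Systematic placement gives 2 geometric isomers: NH3 cis; NH3 trans.
Each arrangement has an internal mirror plane or centre of symmetry, so none is chiral.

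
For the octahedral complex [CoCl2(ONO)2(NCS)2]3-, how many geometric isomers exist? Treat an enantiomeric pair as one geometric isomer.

The six octahedral sites form three mutually perpendicular trans pairs.
There are 5 geometric isomers: Cl trans, ONO trans, NCS trans; Cl trans, ONO cis, NCS cis; Cl cis, ONO trans, NCS cis; Cl cis, ONO cis, NCS cis (chiral); Cl cis, ONO cis, NCS trans.

5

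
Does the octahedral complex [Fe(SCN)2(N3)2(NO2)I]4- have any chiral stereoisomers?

yes

An octahedron has six vertices in three trans pairs; every non-trans pair is cis.
Systematic placement gives 6 geometric isomers: SCN trans, N3 cis; SCN cis, N3 cis (3 arrangements, 2 chiral); SCN trans, N3 trans; SCN cis, N3 trans.
Of these, 2 lack any improper symmetry element and so occur as enantiomeric pairs, giving 6 + 2 = 8 stereoisomers in total.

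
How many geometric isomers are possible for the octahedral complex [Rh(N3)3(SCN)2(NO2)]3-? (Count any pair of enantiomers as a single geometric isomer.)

3

Systematic placement gives 3 geometric isomers: N3 mer, SCN trans; N3 mer, SCN cis; N3 fac, SCN cis.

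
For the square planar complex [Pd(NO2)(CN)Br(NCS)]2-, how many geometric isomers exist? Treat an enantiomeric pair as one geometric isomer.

Systematic placement gives 3 geometric isomers: (Br/NCS trans, CN/NO2 trans); (Br/NO2 trans, CN/NCS trans); (Br/CN trans, NCS/NO2 trans).

3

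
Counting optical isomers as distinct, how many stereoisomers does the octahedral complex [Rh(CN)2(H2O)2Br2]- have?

6

In an octahedral complex each vertex has one trans partner and four cis neighbours.
The distinct arrangements are (5 in all): CN trans, H2O trans, Br trans; CN cis, H2O cis, Br trans; CN cis, H2O trans, Br cis; CN cis, H2O cis, Br cis (chiral); CN trans, H2O cis, Br cis.
One of these lacks any improper symmetry element and so occurs as an enantiomeric pair, giving 5 + 1 = 6 stereoisomers in total.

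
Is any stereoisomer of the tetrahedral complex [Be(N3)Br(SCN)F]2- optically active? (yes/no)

yes

All four vertices of a tetrahedron are equivalent and mutually adjacent, so cis/trans isomerism cannot arise.
Only one geometric arrangement is possible; it has no improper symmetry element, so it exists as a pair of enantiomers (2 stereoisomers).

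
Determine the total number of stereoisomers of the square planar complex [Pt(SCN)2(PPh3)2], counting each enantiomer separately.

A square has two trans pairs of vertices; adjacent vertices are cis.
Systematic placement gives 2 geometric isomers: SCN cis; SCN trans.
Each arrangement has an internal mirror plane or centre of symmetry, so none is chiral.

2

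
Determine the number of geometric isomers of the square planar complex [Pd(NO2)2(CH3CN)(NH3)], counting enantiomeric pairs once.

2

In a square planar complex each vertex has one trans partner and two cis neighbours.
Working through the distinct placements yields 2 geometric isomers: NO2 cis; NO2 trans.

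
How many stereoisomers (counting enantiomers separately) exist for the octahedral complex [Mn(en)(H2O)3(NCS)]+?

In an octahedral complex each vertex has one trans partner and four cis neighbours.
Each en is bidentate and must span two cis positions.
There are 2 geometric isomers: H2O mer; H2O fac.
Each arrangement has an internal mirror plane or centre of symmetry, so none is chiral.

2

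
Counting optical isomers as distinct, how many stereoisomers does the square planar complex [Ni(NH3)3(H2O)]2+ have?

1

In a square planar complex each vertex has one trans partner and two cis neighbours.
Only one geometric arrangement is possible.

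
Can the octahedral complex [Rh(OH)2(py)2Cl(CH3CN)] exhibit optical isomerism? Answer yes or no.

An octahedron has six vertices in three trans pairs; every non-trans pair is cis.
Working through the distinct placements yields 6 geometric isomers: OH trans, py trans; OH cis, py cis (3 arrangements, 2 chiral); OH cis, py trans; OH trans, py cis.
Of these, 2 lack any improper symmetry element and so occur as enantiomeric pairs, giving 6 + 2 = 8 stereoisomers in total.

yes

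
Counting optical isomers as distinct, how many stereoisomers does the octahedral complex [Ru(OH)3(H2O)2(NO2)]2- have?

An octahedron has six vertices in three trans pairs; every non-trans pair is cis.
There are 3 geometric isomers: OH mer, H2O trans; OH mer, H2O cis; OH fac, H2O cis.
Each arrangement has an internal mirror plane or centre of symmetry, so none is chiral.

3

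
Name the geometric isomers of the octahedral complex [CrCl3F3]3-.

fac and mer

Systematic placement gives 2 geometric isomers: Cl mer; Cl fac.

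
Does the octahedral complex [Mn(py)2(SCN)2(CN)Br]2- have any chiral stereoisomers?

yes

An octahedron has six vertices in three trans pairs; every non-trans pair is cis.
Systematic placement gives 6 geometric isomers: py trans, SCN trans; py cis, SCN cis (3 arrangements, 2 chiral); py trans, SCN cis; py cis, SCN trans.
Of these, 2 lack any improper symmetry element and so occur as enantiomeric pairs, giving 6 + 2 = 8 stereoisomers in total.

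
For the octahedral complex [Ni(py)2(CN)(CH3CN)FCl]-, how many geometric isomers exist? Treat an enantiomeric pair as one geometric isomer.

Exhaustive case analysis gives 9 geometric isomers.

9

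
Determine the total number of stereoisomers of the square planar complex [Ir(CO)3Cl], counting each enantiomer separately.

A square has two trans pairs of vertices; adjacent vertices are cis.
Only one geometric arrangement is possible.

1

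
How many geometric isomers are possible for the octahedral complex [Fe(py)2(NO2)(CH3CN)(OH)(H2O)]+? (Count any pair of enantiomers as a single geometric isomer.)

In an octahedral complex each vertex has one trans partner and four cis neighbours.
Placing the ligands in turn and identifying arrangements related by rotation or reflection leaves 9 distinct geometric isomers.

9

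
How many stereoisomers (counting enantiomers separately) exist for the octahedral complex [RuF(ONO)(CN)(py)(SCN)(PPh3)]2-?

30

Placing the ligands in turn and identifying arrangements related by rotation or reflection leaves 15 distinct geometric isomers.
Of these, 15 lack any improper symmetry element and so occur as enantiomeric pairs, giving 15 + 15 = 30 stereoisomers in total.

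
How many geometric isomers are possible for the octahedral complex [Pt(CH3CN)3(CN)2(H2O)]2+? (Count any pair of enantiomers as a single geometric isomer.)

3

There are 3 geometric isomers: CH3CN mer, CN cis; CH3CN mer, CN trans; CH3CN fac, CN cis.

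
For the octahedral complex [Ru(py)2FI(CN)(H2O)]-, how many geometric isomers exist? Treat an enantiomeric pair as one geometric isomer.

9

In an octahedral complex each vertex has one trans partner and four cis neighbours.
Systematic enumeration (placing each ligand type in turn and discarding arrangements equivalent by rotation or reflection) gives 9 geometric isomers.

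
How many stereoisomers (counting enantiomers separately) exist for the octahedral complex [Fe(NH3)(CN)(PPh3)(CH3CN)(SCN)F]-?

30

Placing the ligands in turn and identifying arrangements related by rotation or reflection leaves 15 distinct geometric isomers.
Of these, 15 lack any improper symmetry element and so occur as enantiomeric pairs, giving 15 + 15 = 30 stereoisomers in total.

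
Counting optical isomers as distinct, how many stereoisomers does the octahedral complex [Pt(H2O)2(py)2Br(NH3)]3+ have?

8

An octahedron has six vertices in three trans pairs; every non-trans pair is cis.
There are 6 geometric isomers: H2O cis, py trans; H2O cis, py cis (3 arrangements, 2 chiral); H2O trans, py trans; H2O trans, py cis.
Of these, 2 lack any improper symmetry element and so occur as enantiomeric pairs, giving 6 + 2 = 8 stereoisomers in total.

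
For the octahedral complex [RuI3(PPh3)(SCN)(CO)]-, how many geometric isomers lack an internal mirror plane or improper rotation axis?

In an octahedral complex each vertex has one trans partner and four cis neighbours.
The distinct arrangements are (4 in all): I mer (3 arrangements); I fac (chiral).
One of these lacks any improper symmetry element and so occurs as an enantiomeric pair, giving 4 + 1 = 5 stereoisomers in total.

1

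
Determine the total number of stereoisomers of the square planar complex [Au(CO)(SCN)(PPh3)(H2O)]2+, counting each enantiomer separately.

3

The distinct arrangements are (3 in all): (CO/PPh3 trans, H2O/SCN trans); (CO/SCN trans, H2O/PPh3 trans); (CO/H2O trans, PPh3/SCN trans).
Each arrangement has an internal mirror plane or centre of symmetry, so none is chiral.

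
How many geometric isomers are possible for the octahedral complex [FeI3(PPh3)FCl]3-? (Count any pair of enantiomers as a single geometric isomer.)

Systematic placement gives 4 geometric isomers: I mer (3 arrangements); I fac (chiral).

4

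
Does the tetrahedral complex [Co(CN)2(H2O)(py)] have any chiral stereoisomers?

no

In a tetrahedral complex all four positions are equivalent and every pair of ligands is adjacent — there is no cis/trans distinction.
Only one geometric arrangement is possible.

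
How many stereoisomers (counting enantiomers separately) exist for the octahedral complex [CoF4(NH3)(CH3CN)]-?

In an octahedral complex each vertex has one trans partner and four cis neighbours.
There are 2 geometric isomers: NH3 and CH3CN mutually cis; NH3 and CH3CN mutually trans.
Each arrangement has an internal mirror plane or centre of symmetry, so none is chiral.

2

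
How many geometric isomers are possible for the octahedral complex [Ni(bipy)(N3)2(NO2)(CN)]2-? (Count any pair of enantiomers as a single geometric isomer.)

4

Each bipy is bidentate and must span two cis positions.
Working through the distinct placements yields 4 geometric isomers: N3 cis (3 arrangements, 2 chiral); N3 trans.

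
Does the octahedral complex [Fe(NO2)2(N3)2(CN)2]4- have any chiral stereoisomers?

The six octahedral sites form three mutually perpendicular trans pairs.
There are 5 geometric isomers: NO2 trans, N3 trans, CN trans; NO2 cis, N3 cis, CN trans; NO2 trans, N3 cis, CN cis; NO2 cis, N3 cis, CN cis (chiral); NO2 cis, N3 trans, CN cis.
One of these lacks any improper symmetry element and so occurs as an enantiomeric pair, giving 5 + 1 = 6 stereoisomers in total.

yes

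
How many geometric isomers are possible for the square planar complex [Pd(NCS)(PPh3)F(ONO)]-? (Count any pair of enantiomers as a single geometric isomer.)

3

There are 3 geometric isomers: (F/ONO trans, NCS/PPh3 trans); (F/PPh3 trans, NCS/ONO trans); (F/NCS trans, ONO/PPh3 trans).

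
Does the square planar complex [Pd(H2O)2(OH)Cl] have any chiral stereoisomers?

no

A square has two trans pairs of vertices; adjacent vertices are cis.
Working through the distinct placements yields 2 geometric isomers: H2O cis; H2O trans.
Each arrangement has an internal mirror plane or centre of symmetry, so none is chiral.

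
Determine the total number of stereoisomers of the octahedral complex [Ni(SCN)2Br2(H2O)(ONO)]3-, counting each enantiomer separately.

8

The distinct arrangements are (6 in all): SCN trans, Br trans; SCN cis, Br trans; SCN trans, Br cis; SCN cis, Br cis (3 arrangements, 2 chiral).
Of these, 2 lack any improper symmetry element and so occur as enantiomeric pairs, giving 6 + 2 = 8 stereoisomers in total.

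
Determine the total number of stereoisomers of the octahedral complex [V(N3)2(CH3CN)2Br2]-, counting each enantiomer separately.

6

In an octahedral complex each vertex has one trans partner and four cis neighbours.
There are 5 geometric isomers: N3 trans, CH3CN trans, Br trans; N3 cis, CH3CN cis, Br trans; N3 trans, CH3CN cis, Br cis; N3 cis, CH3CN cis, Br cis (chiral); N3 cis, CH3CN trans, Br cis.
One of these lacks any improper symmetry element and so occurs as an enantiomeric pair, giving 5 + 1 = 6 stereoisomers in total.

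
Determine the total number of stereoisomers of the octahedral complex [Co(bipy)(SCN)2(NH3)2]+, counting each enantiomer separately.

4

Each bipy is bidentate and must span two cis positions.
Working through the distinct placements yields 3 geometric isomers: SCN cis, NH3 trans; SCN cis, NH3 cis (chiral); SCN trans, NH3 cis.
One of these lacks any improper symmetry element and so occurs as an enantiomeric pair, giving 3 + 1 = 4 stereoisomers in total.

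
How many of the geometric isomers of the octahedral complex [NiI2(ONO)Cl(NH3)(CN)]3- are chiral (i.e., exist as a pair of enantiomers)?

In an octahedral complex each vertex has one trans partner and four cis neighbours.
Exhaustive case analysis gives 9 geometric isomers.
Of these, 6 lack any improper symmetry element and so occur as enantiomeric pairs, giving 9 + 6 = 15 stereoisomers in total.

6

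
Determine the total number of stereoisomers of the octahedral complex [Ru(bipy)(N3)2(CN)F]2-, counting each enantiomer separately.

The six octahedral sites form three mutually perpendicular trans pairs.
Each bipy is bidentate and must span two cis positions.
Systematic placement gives 4 geometric isomers: N3 cis (3 arrangements, 2 chiral); N3 trans.
Of these, 2 lack any improper symmetry element and so occur as enantiomeric pairs, giving 4 + 2 = 6 stereoisomers in total.

6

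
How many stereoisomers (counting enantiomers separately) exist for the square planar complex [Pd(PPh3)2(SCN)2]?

2

In a square planar complex each vertex has one trans partner and two cis neighbours.
The distinct arrangements are (2 in all): PPh3 cis; PPh3 trans.
Each arrangement has an internal mirror plane or centre of symmetry, so none is chiral.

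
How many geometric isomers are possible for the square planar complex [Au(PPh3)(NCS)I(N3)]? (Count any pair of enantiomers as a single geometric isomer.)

3

A square has two trans pairs of vertices; adjacent vertices are cis.
There are 3 geometric isomers: (I/NCS trans, N3/PPh3 trans); (I/PPh3 trans, N3/NCS trans); (I/N3 trans, NCS/PPh3 trans).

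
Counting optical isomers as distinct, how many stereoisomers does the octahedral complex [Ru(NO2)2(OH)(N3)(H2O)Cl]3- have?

An octahedron has six vertices in three trans pairs; every non-trans pair is cis.
Exhaustive case analysis gives 9 geometric isomers.
Of these, 6 lack any improper symmetry element and so occur as enantiomeric pairs, giving 9 + 6 = 15 stereoisomers in total.

15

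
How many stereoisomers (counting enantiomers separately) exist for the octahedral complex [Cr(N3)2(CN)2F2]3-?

6

In an octahedral complex each vertex has one trans partner and four cis neighbours.
Working through the distinct placements yields 5 geometric isomers: N3 trans, CN trans, F trans; N3 cis, CN trans, F cis; N3 trans, CN cis, F cis; N3 cis, CN cis, F cis (chiral); N3 cis, CN cis, F trans.
One of these lacks any improper symmetry element and so occurs as an enantiomeric pair, giving 5 + 1 = 6 stereoisomers in total.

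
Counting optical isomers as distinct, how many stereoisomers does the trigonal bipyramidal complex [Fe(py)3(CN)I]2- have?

Systematic placement gives 4 geometric isomers: CN axial, I axial; CN axial, I equatorial; CN equatorial, I axial; CN equatorial, I equatorial.
Each arrangement has an internal mirror plane or centre of symmetry, so none is chiral.

4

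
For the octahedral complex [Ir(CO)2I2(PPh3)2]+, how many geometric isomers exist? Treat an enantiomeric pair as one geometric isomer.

5

In an octahedral complex each vertex has one trans partner and four cis neighbours.
The distinct arrangements are (5 in all): CO trans, I trans, PPh3 trans; CO trans, I cis, PPh3 cis; CO cis, I cis, PPh3 trans; CO cis, I cis, PPh3 cis (chiral); CO cis, I trans, PPh3 cis.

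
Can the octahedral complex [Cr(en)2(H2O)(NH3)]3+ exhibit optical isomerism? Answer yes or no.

yes

In an octahedral complex each vertex has one trans partner and four cis neighbours.
Each en is bidentate and must span two cis positions.
Working through the distinct placements yields 2 geometric isomers: H2O and NH3 mutually trans; H2O and NH3 mutually cis (chiral).
One of these lacks any improper symmetry element and so occurs as an enantiomeric pair, giving 2 + 1 = 3 stereoisomers in total.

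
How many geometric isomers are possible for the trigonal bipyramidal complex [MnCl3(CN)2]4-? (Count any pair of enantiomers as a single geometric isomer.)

3

In a trigonal bipyramid the two axial positions differ from the three equatorial ones.
Systematic placement gives 3 geometric isomers: CN both axial; CN one axial, one equatorial; CN both equatorial.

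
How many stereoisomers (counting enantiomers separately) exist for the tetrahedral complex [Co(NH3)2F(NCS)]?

1

In a tetrahedral complex all four positions are equivalent and every pair of ligands is adjacent — there is no cis/trans distinction.
Only one geometric arrangement is possible.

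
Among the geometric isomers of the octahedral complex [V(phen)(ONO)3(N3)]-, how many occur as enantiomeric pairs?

0

Each phen is bidentate and must span two cis positions.
The distinct arrangements are (2 in all): ONO fac; ONO mer.
Each arrangement has an internal mirror plane or centre of symmetry, so none is chiral.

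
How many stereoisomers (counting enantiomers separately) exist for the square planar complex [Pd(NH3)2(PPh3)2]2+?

In a square planar complex each vertex has one trans partner and two cis neighbours.
There are 2 geometric isomers: NH3 cis; NH3 trans.
Each arrangement has an internal mirror plane or centre of symmetry, so none is chiral.

2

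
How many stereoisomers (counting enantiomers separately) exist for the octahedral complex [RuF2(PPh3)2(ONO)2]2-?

In an octahedral complex each vertex has one trans partner and four cis neighbours.
There are 5 geometric isomers: F trans, PPh3 trans, ONO trans; F trans, PPh3 cis, ONO cis; F cis, PPh3 trans, ONO cis; F cis, PPh3 cis, ONO cis (chiral); F cis, PPh3 cis, ONO trans.
One of these lacks any improper symmetry element and so occurs as an enantiomeric pair, giving 5 + 1 = 6 stereoisomers in total.

6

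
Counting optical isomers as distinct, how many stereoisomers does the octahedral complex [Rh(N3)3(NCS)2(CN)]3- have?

In an octahedral complex each vertex has one trans partner and four cis neighbours.
There are 3 geometric isomers: N3 mer, NCS trans; N3 fac, NCS cis; N3 mer, NCS cis.
Each arrangement has an internal mirror plane or centre of symmetry, so none is chiral.

3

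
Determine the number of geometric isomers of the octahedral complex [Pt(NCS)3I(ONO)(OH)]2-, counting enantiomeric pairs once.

4

An octahedron has six vertices in three trans pairs; every non-trans pair is cis.
Systematic placement gives 4 geometric isomers: NCS mer (3 arrangements); NCS fac (chiral).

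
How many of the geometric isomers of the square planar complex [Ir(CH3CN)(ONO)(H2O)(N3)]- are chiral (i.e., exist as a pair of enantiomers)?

A square has two trans pairs of vertices; adjacent vertices are cis.
Systematic placement gives 3 geometric isomers: (CH3CN/N3 trans, H2O/ONO trans); (CH3CN/ONO trans, H2O/N3 trans); (CH3CN/H2O trans, N3/ONO trans).
Each arrangement has an internal mirror plane or centre of symmetry, so none is chiral.

0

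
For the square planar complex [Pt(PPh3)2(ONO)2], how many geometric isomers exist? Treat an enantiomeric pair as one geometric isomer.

In a square planar complex each vertex has one trans partner and two cis neighbours.
There are 2 geometric isomers: PPh3 cis; PPh3 trans.

2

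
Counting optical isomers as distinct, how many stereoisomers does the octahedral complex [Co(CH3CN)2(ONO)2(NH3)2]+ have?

6

The six octahedral sites form three mutually perpendicular trans pairs.
The distinct arrangements are (5 in all): CH3CN trans, ONO trans, NH3 trans; CH3CN trans, ONO cis, NH3 cis; CH3CN cis, ONO trans, NH3 cis; CH3CN cis, ONO cis, NH3 cis (chiral); CH3CN cis, ONO cis, NH3 trans.
One of these lacks any improper symmetry element and so occurs as an enantiomeric pair, giving 5 + 1 = 6 stereoisomers in total.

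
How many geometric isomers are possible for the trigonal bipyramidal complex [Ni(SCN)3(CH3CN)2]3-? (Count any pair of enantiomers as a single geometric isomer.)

A trigonal bipyramid has two axial and three equatorial sites, which are chemically inequivalent.
Working through the distinct placements yields 3 geometric isomers: CH3CN both axial; CH3CN one axial, one equatorial; CH3CN both equatorial.

3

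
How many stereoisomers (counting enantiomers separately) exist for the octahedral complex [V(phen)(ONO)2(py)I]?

6

The six octahedral sites form three mutually perpendicular trans pairs.
Each phen is bidentate and must span two cis positions.
The distinct arrangements are (4 in all): ONO cis (3 arrangements, 2 chiral); ONO trans.
Of these, 2 lack any improper symmetry element and so occur as enantiomeric pairs, giving 4 + 2 = 6 stereoisomers in total.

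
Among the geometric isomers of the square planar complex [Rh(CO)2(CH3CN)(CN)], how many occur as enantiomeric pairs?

0

Working through the distinct placements yields 2 geometric isomers: CO cis; CO trans.
Each arrangement has an internal mirror plane or centre of symmetry, so none is chiral.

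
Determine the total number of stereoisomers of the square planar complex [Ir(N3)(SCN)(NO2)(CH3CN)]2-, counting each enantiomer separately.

3

The distinct arrangements are (3 in all): (CH3CN/NO2 trans, N3/SCN trans); (CH3CN/SCN trans, N3/NO2 trans); (CH3CN/N3 trans, NO2/SCN trans).
Each arrangement has an internal mirror plane or centre of symmetry, so none is chiral.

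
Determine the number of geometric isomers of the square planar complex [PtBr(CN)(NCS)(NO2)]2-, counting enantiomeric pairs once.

A square has two trans pairs of vertices; adjacent vertices are cis.
Working through the distinct placements yields 3 geometric isomers: (Br/NCS trans, CN/NO2 trans); (Br/NO2 trans, CN/NCS trans); (Br/CN trans, NCS/NO2 trans).

3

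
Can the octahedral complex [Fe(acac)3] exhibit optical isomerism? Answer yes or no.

An octahedron has six vertices in three trans pairs; every non-trans pair is cis.
Each acac is bidentate and must span two cis positions.
Only one geometric arrangement is possible; it has no improper symmetry element, so it exists as a pair of enantiomers (2 stereoisomers).

yes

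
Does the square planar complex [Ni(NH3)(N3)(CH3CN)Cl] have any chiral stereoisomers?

Systematic placement gives 3 geometric isomers: (CH3CN/N3 trans, Cl/NH3 trans); (CH3CN/NH3 trans, Cl/N3 trans); (CH3CN/Cl trans, N3/NH3 trans).
Each arrangement has an internal mirror plane or centre of symmetry, so none is chiral.

no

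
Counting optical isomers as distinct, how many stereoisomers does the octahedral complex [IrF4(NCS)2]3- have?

Systematic placement gives 2 geometric isomers: NCS trans; NCS cis.
Each arrangement has an internal mirror plane or centre of symmetry, so none is chiral.

2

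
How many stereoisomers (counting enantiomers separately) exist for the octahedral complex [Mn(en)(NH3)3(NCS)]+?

The six octahedral sites form three mutually perpendicular trans pairs.
Each en is bidentate and must span two cis positions.
The distinct arrangements are (2 in all): NH3 fac; NH3 mer.
Each arrangement has an internal mirror plane or centre of symmetry, so none is chiral.

2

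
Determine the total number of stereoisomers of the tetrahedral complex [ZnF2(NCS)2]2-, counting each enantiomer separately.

1

All four vertices of a tetrahedron are equivalent and mutually adjacent, so cis/trans isomerism cannot arise.
Only one geometric arrangement is possible.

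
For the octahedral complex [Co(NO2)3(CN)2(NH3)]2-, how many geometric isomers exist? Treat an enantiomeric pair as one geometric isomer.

An octahedron has six vertices in three trans pairs; every non-trans pair is cis.
There are 3 geometric isomers: NO2 mer, CN trans; NO2 mer, CN cis; NO2 fac, CN cis.

3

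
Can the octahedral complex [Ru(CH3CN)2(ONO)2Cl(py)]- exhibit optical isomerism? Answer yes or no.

yes

An octahedron has six vertices in three trans pairs; every non-trans pair is cis.
There are 6 geometric isomers: CH3CN trans, ONO cis; CH3CN trans, ONO trans; CH3CN cis, ONO cis (3 arrangements, 2 chiral); CH3CN cis, ONO trans.
Of these, 2 lack any improper symmetry element and so occur as enantiomeric pairs, giving 6 + 2 = 8 stereoisomers in total.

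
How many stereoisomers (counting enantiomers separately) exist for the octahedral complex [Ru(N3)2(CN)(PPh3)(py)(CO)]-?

The six octahedral sites form three mutually perpendicular trans pairs.
Exhaustive case analysis gives 9 geometric isomers.
Of these, 6 lack any improper symmetry element and so occur as enantiomeric pairs, giving 9 + 6 = 15 stereoisomers in total.

15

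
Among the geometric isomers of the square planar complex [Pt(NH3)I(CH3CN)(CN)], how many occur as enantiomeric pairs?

0

Systematic placement gives 3 geometric isomers: (CH3CN/I trans, CN/NH3 trans); (CH3CN/NH3 trans, CN/I trans); (CH3CN/CN trans, I/NH3 trans).
Each arrangement has an internal mirror plane or centre of symmetry, so none is chiral.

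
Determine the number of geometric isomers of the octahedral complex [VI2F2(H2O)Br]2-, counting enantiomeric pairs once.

In an octahedral complex each vertex has one trans partner and four cis neighbours.
Working through the distinct placements yields 6 geometric isomers: I trans, F cis; I cis, F cis (3 arrangements, 2 chiral); I trans, F trans; I cis, F trans.

6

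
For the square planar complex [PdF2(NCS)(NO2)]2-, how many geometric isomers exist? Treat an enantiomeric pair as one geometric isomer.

2

Working through the distinct placements yields 2 geometric isomers: F cis; F trans.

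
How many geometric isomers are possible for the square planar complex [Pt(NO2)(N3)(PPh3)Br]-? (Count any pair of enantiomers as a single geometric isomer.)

3

Systematic placement gives 3 geometric isomers: (Br/NO2 trans, N3/PPh3 trans); (Br/PPh3 trans, N3/NO2 trans); (Br/N3 trans, NO2/PPh3 trans).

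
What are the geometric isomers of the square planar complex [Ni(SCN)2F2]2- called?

cis and trans

In a square planar complex each vertex has one trans partner and two cis neighbours.
Working through the distinct placements yields 2 geometric isomers: SCN cis; SCN trans.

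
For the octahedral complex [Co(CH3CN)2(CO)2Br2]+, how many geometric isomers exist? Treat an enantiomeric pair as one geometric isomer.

Working through the distinct placements yields 5 geometric isomers: CH3CN trans, CO trans, Br trans; CH3CN cis, CO cis, Br trans; CH3CN cis, CO trans, Br cis; CH3CN cis, CO cis, Br cis (chiral); CH3CN trans, CO cis, Br cis.

5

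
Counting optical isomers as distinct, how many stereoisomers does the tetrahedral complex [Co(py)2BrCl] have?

1

In a tetrahedral complex all four positions are equivalent and every pair of ligands is adjacent — there is no cis/trans distinction.
Only one geometric arrangement is possible.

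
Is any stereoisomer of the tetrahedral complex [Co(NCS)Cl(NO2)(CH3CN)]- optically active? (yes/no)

All four vertices of a tetrahedron are equivalent and mutually adjacent, so cis/trans isomerism cannot arise.
Only one geometric arrangement is possible; it has no improper symmetry element, so it exists as a pair of enantiomers (2 stereoisomers).

yes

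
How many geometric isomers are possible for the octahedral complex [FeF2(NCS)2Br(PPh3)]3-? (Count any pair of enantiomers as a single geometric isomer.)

6

In an octahedral complex each vertex has one trans partner and four cis neighbours.
Systematic placement gives 6 geometric isomers: F cis, NCS cis (3 arrangements, 2 chiral); F cis, NCS trans; F trans, NCS cis; F trans, NCS trans.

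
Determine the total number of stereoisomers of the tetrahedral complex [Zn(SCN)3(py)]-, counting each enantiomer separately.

1

In a tetrahedral complex all four positions are equivalent and every pair of ligands is adjacent — there is no cis/trans distinction.
Only one geometric arrangement is possible.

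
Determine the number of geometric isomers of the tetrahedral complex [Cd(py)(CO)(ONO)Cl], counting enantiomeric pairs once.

1

In a tetrahedral complex all four positions are equivalent and every pair of ligands is adjacent — there is no cis/trans distinction.
Only one geometric arrangement is possible; it has no improper symmetry element, so it exists as a pair of enantiomers (2 stereoisomers).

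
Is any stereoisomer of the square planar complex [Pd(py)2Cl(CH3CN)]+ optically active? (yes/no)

no

A square has two trans pairs of vertices; adjacent vertices are cis.
There are 2 geometric isomers: py cis; py trans.
Each arrangement has an internal mirror plane or centre of symmetry, so none is chiral.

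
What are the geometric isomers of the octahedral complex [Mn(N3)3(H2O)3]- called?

fac and mer

In an octahedral complex each vertex has one trans partner and four cis neighbours.
Systematic placement gives 2 geometric isomers: N3 mer; N3 fac.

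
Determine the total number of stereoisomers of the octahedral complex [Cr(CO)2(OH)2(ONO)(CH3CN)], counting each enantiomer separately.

8

An octahedron has six vertices in three trans pairs; every non-trans pair is cis.
Systematic placement gives 6 geometric isomers: CO cis, OH cis (3 arrangements, 2 chiral); CO cis, OH trans; CO trans, OH cis; CO trans, OH trans.
Of these, 2 lack any improper symmetry element and so occur as enantiomeric pairs, giving 6 + 2 = 8 stereoisomers in total.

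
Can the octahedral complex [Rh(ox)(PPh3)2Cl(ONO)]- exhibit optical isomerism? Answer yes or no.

In an octahedral complex each vertex has one trans partner and four cis neighbours.
Each ox is bidentate and must span two cis positions.
There are 4 geometric isomers: PPh3 cis (3 arrangements, 2 chiral); PPh3 trans.
Of these, 2 lack any improper symmetry element and so occur as enantiomeric pairs, giving 4 + 2 = 6 stereoisomers in total.

yes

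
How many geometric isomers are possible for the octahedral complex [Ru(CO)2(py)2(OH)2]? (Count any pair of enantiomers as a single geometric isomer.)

5

In an octahedral complex each vertex has one trans partner and four cis neighbours.
The distinct arrangements are (5 in all): CO trans, py trans, OH trans; CO trans, py cis, OH cis; CO cis, py trans, OH cis; CO cis, py cis, OH cis (chiral); CO cis, py cis, OH trans.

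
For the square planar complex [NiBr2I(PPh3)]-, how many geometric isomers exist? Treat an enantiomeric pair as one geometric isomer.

There are 2 geometric isomers: Br cis; Br trans.

2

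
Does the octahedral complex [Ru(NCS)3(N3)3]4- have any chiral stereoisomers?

no

An octahedron has six vertices in three trans pairs; every non-trans pair is cis.
The distinct arrangements are (2 in all): NCS mer; NCS fac.
Each arrangement has an internal mirror plane or centre of symmetry, so none is chiral.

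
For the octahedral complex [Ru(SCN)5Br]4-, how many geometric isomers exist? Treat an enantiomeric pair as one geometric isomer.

1

The six octahedral sites form three mutually perpendicular trans pairs.
Only one geometric arrangement is possible.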